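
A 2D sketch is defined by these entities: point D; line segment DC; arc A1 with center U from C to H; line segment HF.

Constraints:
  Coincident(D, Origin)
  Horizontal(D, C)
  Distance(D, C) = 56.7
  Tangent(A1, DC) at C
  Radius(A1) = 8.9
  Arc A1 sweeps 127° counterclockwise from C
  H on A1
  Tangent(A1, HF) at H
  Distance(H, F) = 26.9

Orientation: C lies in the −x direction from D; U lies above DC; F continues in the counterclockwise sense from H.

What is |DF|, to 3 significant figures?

74.9

D is at the origin; DC is horizontal with |DC| = 56.7 and C on the −x side, so C = (-56.7, 0.00). A1 meets DC tangentially, so UC is at right angles to DC, so U = C + (0, 8.9) = (-56.7, 8.90). On A1, C sits at bearing -90° from U; a 127° counterclockwise sweep puts H at bearing 37°, so H = U + 8.9·(cos 37°, sin 37°) = (-49.6, 14.3). Tangency of A1 to HF means the radius UH is perpendicular to HF, so HF runs along (−sin 37°, cos 37°); with |HF| = 26.9, F = (-65.8, 35.7). Then |DF| = |F − D| = 74.9.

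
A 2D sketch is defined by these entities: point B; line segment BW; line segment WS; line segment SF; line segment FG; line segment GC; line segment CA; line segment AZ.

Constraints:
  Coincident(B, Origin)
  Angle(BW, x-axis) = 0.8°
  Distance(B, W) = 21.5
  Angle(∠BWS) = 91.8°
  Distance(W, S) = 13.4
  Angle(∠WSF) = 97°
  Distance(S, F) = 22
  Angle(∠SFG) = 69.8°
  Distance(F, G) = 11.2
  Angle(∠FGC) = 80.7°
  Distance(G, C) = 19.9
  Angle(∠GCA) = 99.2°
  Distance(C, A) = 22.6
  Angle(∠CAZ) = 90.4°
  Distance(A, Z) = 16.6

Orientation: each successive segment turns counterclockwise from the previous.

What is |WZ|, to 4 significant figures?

38.24

B is at the origin; BW runs at 0.8° with length 21.5, so W = (21.50, 0.3002). ∠BWS = 91.8° gives WS at 89.00° from the x-axis; with |WS| = 13.4, S = (21.73, 13.70). ∠WSF = 97.0° gives SF at 172.0° from the x-axis; with |SF| = 22.0, F = (-0.05413, 16.76). ∠SFG = 69.8° gives FG at -77.80° from the x-axis; with |FG| = 11.2, G = (2.313, 5.813). ∠FGC = 80.7° gives GC at 21.50° from the x-axis; with |GC| = 19.9, C = (20.83, 13.11). ∠GCA = 99.2° gives CA at 102.3° from the x-axis; with |CA| = 22.6, A = (16.01, 35.19). ∠CAZ = 90.4° gives AZ at -168.1° from the x-axis; with |AZ| = 16.6, Z = (-0.2297, 31.76). Then |WZ| = |Z − W| = 38.24.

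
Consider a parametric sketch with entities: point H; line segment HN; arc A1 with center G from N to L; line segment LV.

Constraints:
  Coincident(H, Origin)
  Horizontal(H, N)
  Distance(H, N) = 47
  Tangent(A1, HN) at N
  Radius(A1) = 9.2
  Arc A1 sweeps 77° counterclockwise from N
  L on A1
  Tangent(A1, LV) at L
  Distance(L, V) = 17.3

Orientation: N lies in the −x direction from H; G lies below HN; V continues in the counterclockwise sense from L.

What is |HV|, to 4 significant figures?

64.48

H is at the origin; HN is horizontal with |HN| = 47.0 and N on the −x side, so N = (-47.00, 0.000). A1 meets HN tangentially, so GN is at right angles to HN, so G = N + (0, -9.2) = (-47.00, -9.200). On A1, N sits at bearing 90° from G; a 77° counterclockwise sweep puts L at bearing 167°, so L = G + 9.2·(cos 167°, sin 167°) = (-55.96, -7.130). Since A1 is tangent to LV there, GL ⟂ LV, so LV runs along (−sin 167°, cos 167°); with |LV| = 17.3, V = (-59.86, -23.99). Then |HV| = |V − H| = 64.48.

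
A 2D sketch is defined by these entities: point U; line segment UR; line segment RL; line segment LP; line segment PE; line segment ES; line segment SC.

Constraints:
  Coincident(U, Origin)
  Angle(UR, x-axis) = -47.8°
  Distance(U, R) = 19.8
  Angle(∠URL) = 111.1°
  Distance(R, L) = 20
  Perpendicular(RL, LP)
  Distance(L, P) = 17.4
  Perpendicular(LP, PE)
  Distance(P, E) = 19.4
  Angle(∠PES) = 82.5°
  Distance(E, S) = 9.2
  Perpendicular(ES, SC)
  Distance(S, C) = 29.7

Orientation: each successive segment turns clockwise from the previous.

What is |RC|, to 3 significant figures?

33.5

∠PES = 82.5° gives ES at -34.2° from the x-axis; with |ES| = 9.2, S = (5.09, -12.6). The perpendicularity gives SC at right angles to ES, so SC runs at -124°; with |SC| = 29.7, C = (-11.6, -37.1). Then |RC| = |C − R| = 33.5.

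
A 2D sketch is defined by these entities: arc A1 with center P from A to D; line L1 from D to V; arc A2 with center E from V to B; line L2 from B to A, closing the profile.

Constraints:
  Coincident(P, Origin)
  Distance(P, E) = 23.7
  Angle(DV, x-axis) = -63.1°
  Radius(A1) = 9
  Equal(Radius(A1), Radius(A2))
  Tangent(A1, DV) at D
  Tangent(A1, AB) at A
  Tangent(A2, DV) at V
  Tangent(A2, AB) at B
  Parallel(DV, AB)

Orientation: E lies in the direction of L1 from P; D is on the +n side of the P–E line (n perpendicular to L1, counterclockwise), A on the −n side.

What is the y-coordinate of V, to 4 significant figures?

-17.06

Tangency of A1 to both parallel lines with radius 9.0 puts D and A at P ± 9.0·n: D = (8.026, 4.072), A = (-8.026, -4.072). Equal radii place V and B the same way about E: V = E + 9.0·n = (18.75, -17.06), B = E − 9.0·n = (2.697, -25.21). So V.y = -17.06.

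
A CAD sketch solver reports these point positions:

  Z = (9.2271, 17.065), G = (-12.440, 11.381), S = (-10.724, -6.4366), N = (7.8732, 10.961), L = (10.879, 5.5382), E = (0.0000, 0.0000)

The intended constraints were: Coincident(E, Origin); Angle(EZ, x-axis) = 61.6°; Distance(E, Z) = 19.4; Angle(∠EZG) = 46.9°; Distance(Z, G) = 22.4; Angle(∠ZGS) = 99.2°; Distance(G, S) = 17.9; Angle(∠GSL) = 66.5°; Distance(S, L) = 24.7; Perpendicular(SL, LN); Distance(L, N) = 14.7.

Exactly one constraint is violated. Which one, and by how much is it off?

Distance(L, N) = 14.7 — off by 8.50.

E = (0.00, 0.00) ✓; EZ at 61.60° ✓; |EZ| = 19.40 ✓; ∠EZG = 46.90° ✓; |ZG| = 22.40 ✓; ∠ZGS = 99.20° ✓; |GS| = 17.90 ✓; ∠GSL = 66.50° ✓; |SL| = 24.70 ✓; ∠(SL, LN) = 90.00° ✓; |LN| = 6.200 ✗.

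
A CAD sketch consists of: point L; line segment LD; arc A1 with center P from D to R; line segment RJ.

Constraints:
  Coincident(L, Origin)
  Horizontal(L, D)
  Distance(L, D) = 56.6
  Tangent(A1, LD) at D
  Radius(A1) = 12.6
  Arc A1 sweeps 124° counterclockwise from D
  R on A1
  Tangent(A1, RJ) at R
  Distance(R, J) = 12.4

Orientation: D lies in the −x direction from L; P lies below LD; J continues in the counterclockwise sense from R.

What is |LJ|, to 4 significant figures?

67.15

L is at the origin; LD is horizontal with |LD| = 56.6 and D on the −x side, so D = (-56.60, 0.000). The tangent condition forces PD to be normal to LD, so P = D + (0, -12.6) = (-56.60, -12.60). On A1, D sits at bearing 90° from P; a 124° counterclockwise sweep puts R at bearing 214°, so R = P + 12.6·(cos 214°, sin 214°) = (-67.05, -19.65). A1 meets RJ tangentially, so PR is at right angles to RJ, so RJ runs along (−sin 214°, cos 214°); with |RJ| = 12.4, J = (-60.11, -29.93). Then |LJ| = |J − L| = 67.15.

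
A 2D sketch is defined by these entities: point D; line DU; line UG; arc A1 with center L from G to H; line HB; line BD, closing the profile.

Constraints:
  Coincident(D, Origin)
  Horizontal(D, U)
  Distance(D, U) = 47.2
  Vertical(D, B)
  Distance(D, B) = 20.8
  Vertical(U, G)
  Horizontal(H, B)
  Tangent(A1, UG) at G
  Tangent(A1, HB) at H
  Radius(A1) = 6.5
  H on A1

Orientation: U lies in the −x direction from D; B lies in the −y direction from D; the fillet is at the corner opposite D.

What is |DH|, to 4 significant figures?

45.71

D is at the origin; D and U share the same y with |DU| = 47.2 and U on the −x side, so U = (-47.20, 0.000). DB is vertical with |DB| = 20.8 and B on the −y side, so B = (0.000, -20.80). The virtual corner opposite D is at (-47.20, -20.80). Since A1 is tangent to UG there, LG ⟂ UG and the tangent condition forces LH to be normal to HB, with radius 6.5, so the center L sits 6.5 in from both sides at L = (-40.70, -14.30). That places the tangent points at G = (-47.20, -14.30) on UG and H = (-40.70, -20.80) on HB. Then |DH| = |H − D| = 45.71.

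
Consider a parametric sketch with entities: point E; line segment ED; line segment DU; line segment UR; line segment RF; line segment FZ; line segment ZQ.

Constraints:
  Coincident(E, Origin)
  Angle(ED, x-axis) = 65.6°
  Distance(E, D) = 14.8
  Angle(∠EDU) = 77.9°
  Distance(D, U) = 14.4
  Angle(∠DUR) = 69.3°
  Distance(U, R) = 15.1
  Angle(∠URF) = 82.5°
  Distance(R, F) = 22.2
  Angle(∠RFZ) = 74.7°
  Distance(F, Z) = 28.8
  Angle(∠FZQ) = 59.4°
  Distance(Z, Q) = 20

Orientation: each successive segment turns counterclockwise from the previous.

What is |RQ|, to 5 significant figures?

13.434

E is at the origin; ED runs at 65.6° with length 14.8, so D = (6.1139, 13.478). ∠EDU = 77.9° gives DU at 167.70° from the x-axis; with |DU| = 14.4, U = (-7.9555, 16.546). ∠DUR = 69.3° gives UR at -81.600° from the x-axis; with |UR| = 15.1, R = (-5.7497, 1.6077). ∠URF = 82.5° gives RF at 15.900° from the x-axis; with |RF| = 22.2, F = (15.601, 7.6896). ∠RFZ = 74.7° gives FZ at 121.20° from the x-axis; with |FZ| = 28.8, Z = (0.68182, 32.324). ∠FZQ = 59.4° gives ZQ at -118.20° from the x-axis; with |ZQ| = 20.0, Q = (-8.7692, 14.698). Then |RQ| = |Q − R| = 13.434.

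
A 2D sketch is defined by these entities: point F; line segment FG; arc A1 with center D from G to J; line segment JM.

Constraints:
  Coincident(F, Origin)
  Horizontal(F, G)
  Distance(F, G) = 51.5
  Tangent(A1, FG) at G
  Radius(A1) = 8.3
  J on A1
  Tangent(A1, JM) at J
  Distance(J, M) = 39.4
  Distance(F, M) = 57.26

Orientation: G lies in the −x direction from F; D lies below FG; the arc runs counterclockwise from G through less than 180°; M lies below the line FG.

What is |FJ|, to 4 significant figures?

59.70

Checks: |DJ| = 8.300 ✓; ∠(DJ, JM) = 90.00° ✓; |JM| = 39.40 ✓; |FM| = 57.26 ✓.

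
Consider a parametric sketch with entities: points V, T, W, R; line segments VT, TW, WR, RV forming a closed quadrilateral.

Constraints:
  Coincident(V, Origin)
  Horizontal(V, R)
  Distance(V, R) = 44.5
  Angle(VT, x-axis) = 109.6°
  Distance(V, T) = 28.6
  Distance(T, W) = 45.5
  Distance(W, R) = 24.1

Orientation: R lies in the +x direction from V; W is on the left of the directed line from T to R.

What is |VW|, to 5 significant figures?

42.145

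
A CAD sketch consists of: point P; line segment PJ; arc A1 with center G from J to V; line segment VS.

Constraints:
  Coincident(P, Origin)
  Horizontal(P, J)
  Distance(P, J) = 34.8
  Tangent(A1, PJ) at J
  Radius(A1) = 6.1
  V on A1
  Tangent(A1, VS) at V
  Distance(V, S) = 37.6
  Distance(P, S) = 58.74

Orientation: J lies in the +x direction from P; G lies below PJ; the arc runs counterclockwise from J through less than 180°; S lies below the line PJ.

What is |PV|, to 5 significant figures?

29.936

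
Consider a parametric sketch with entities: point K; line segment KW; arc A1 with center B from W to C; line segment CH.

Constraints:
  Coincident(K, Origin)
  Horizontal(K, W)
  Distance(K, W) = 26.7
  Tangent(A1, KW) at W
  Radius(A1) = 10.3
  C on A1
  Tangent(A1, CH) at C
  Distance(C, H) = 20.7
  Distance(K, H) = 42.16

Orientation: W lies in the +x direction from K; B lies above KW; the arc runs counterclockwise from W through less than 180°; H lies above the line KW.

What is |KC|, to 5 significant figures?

38.848

Checks: K = (0.00, 0.00) ✓; K.y = 0.00, W.y = 0.00 ✓; |BC| = 10.30 ✓; ∠(BC, CH) = 90.00° ✓; |CH| = 20.70 ✓; |KH| = 42.16 ✓.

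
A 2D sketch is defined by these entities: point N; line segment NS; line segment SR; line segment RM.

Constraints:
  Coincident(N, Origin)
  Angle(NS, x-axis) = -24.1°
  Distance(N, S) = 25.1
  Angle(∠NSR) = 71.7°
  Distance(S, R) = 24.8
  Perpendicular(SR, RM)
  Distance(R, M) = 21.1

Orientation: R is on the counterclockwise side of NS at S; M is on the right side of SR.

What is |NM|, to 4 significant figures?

48.01

N is at the origin; NS runs at -24.1° with length 25.1, so S = 25.1·(cos -24.1°, sin -24.1°) = (22.91, -10.25). ∠NSR = 71.7°, so SR runs at -24.1° + (180° − 71.7°) = 84.20° from the x-axis; with |SR| = 24.8, R = S + 24.8·(cos 84.20°, sin 84.20°) = (25.42, 14.42). SR ⟂ RM; with |RM| = 21.1 on the right of SR, M = R + 21.1·(0.9949, -0.1011) = (46.41, 12.29). Then |NM| = |M − N| = 48.01.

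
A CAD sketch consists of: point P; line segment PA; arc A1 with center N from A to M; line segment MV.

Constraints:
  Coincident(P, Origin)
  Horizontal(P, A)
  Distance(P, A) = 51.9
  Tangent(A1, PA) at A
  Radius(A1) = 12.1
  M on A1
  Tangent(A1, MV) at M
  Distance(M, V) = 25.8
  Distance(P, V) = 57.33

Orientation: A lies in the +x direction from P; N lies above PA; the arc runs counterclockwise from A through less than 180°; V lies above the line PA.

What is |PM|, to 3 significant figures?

63.9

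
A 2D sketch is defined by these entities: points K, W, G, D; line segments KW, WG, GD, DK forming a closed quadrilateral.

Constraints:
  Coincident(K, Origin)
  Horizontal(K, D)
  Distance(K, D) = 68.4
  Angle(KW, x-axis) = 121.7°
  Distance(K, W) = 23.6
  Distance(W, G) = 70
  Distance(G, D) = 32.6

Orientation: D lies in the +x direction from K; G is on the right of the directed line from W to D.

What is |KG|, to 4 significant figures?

48.89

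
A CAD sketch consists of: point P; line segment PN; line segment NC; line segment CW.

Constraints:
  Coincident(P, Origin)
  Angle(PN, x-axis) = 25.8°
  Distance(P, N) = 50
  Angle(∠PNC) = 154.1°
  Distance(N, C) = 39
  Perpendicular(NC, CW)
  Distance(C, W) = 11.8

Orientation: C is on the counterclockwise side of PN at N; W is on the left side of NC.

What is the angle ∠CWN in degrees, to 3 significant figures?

73.2°

P is at the origin; PN runs at 25.8° with length 50.0, so N = 50.0·(cos 25.8°, sin 25.8°) = (45.0, 21.8). ∠PNC = 154.1°, so NC runs at 25.8° + (180° − 154.1°) = 51.7° from the x-axis; with |NC| = 39.0, C = N + 39.0·(cos 51.7°, sin 51.7°) = (69.2, 52.4). The perpendicularity gives CW at right angles to NC; with |CW| = 11.8 on the left of NC, W = C + 11.8·(-0.785, 0.620) = (59.9, 59.7). Then cos ∠CWN = WC·WN / (|WC||WN|), giving 73.2°.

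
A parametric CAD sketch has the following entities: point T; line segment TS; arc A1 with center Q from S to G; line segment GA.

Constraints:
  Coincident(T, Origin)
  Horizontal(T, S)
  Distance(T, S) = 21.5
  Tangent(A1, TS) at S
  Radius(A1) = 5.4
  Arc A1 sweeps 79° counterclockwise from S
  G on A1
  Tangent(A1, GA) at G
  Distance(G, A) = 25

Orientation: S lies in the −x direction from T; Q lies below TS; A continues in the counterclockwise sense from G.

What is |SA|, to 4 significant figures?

30.61

On A1, S sits at bearing 90° from Q; a 79° counterclockwise sweep puts G at bearing 169°, so G = Q + 5.4·(cos 169°, sin 169°) = (-26.80, -4.370). A1 meets GA tangentially, so QG is at right angles to GA, so GA runs along (−sin 169°, cos 169°); with |GA| = 25.0, A = (-31.57, -28.91). Then |SA| = |A − S| = 30.61.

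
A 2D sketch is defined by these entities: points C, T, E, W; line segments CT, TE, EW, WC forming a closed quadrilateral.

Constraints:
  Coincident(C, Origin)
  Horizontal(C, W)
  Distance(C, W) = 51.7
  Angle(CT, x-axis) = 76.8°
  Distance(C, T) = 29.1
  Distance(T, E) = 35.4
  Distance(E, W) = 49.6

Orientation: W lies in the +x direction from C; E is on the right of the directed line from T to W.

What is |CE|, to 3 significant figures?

7.30

C is at the origin; C and W share the same y with |CW| = 51.7 and W in +x, so W = (51.7, 0). CT runs at 76.8° with |CT| = 29.1, so T = (6.65, 28.3). E is determined by |TE| = 35.4 and |EW| = 49.6 together: it lies at the intersection of circle(T, 35.4) and circle(W, 49.6). With |TW| = 53.2, the foot of the radical line on TW is 15.3 from T and the perpendicular offset is √(35.4² − 15.3²) = 31.9. Taking the right-of-TW solution: E = (2.57, -6.83).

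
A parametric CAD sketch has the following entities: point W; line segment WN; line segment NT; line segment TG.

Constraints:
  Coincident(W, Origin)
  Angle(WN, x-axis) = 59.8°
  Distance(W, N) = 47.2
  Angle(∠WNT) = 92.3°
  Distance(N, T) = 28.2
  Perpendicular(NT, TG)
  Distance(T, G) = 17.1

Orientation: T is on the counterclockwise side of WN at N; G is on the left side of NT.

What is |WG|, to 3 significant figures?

42.5

W is at the origin; WN runs at 59.8° with length 47.2, so N = 47.2·(cos 59.8°, sin 59.8°) = (23.7, 40.8). ∠WNT = 92.3°, so NT runs at 59.8° + (180° − 92.3°) = 148° from the x-axis; with |NT| = 28.2, T = N + 28.2·(cos 148°, sin 148°) = (-0.0411, 55.9). NT ⟂ TG; with |TG| = 17.1 on the left of NT, G = T + 17.1·(-0.537, -0.843) = (-9.23, 41.5). Then |WG| = |G − W| = 42.5.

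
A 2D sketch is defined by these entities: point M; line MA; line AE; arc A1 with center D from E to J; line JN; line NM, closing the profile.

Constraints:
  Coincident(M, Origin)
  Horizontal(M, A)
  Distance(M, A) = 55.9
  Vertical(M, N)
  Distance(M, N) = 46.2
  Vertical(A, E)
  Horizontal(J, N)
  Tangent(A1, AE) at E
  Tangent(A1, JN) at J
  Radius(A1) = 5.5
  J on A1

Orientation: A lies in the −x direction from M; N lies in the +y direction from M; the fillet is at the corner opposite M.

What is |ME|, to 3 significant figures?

69.1

M is at the origin; M and A share the same y with |MA| = 55.9 and A on the −x side, so A = (-55.9, 0.00). MN is vertical with |MN| = 46.2 and N on the +y side, so N = (0.00, 46.2). The virtual corner opposite M is at (-55.9, 46.2). Since A1 is tangent to AE there, DE ⟂ AE and tangency of A1 to JN means the radius DJ is perpendicular to JN, with radius 5.5, so the center D sits 5.5 in from both sides at D = (-50.4, 40.7). That places the tangent points at E = (-55.9, 40.7) on AE and J = (-50.4, 46.2) on JN. Then |ME| = |E − M| = 69.1.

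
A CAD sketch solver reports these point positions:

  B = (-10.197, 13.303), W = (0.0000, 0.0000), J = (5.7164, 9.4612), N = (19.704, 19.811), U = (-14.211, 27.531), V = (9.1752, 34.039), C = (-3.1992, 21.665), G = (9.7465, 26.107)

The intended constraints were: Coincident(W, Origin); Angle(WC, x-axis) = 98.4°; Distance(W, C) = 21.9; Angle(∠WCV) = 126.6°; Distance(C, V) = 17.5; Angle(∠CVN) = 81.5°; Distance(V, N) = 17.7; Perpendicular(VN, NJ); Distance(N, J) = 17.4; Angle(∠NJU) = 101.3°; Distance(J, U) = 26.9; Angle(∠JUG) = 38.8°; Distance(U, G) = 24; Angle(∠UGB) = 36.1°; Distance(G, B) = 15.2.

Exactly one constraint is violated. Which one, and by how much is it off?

Distance(G, B) = 15.2 — off by 8.50.

W = (0.00, 0.00) ✓; WC at 98.40° ✓; |WC| = 21.90 ✓; ∠WCV = 126.6° ✓; |CV| = 17.50 ✓; ∠CVN = 81.50° ✓; |VN| = 17.70 ✓; ∠(VN, NJ) = 90.00° ✓; |NJ| = 17.40 ✓; ∠NJU = 101.3° ✓; |JU| = 26.90 ✓; ∠JUG = 38.80° ✓; |UG| = 24.00 ✓; ∠UGB = 36.10° ✓; |GB| = 23.70 ✗.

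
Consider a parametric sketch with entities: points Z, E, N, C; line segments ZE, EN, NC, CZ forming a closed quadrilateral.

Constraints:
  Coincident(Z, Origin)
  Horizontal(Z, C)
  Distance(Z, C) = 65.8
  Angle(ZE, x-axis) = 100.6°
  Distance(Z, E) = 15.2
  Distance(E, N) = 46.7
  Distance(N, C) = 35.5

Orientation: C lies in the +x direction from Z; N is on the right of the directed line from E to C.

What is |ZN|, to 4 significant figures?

36.45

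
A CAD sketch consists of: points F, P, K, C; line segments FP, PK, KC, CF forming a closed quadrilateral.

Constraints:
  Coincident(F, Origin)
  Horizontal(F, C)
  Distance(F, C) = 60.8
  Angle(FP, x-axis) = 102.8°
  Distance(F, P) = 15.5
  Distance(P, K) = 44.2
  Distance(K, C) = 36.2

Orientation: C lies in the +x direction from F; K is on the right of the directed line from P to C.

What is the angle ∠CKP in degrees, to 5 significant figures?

109.92°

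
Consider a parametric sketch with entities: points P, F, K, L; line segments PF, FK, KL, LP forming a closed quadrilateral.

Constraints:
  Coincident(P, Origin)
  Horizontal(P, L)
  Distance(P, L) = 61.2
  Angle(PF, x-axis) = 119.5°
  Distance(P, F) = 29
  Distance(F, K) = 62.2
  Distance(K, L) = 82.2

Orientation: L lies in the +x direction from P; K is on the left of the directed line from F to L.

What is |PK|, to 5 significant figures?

77.719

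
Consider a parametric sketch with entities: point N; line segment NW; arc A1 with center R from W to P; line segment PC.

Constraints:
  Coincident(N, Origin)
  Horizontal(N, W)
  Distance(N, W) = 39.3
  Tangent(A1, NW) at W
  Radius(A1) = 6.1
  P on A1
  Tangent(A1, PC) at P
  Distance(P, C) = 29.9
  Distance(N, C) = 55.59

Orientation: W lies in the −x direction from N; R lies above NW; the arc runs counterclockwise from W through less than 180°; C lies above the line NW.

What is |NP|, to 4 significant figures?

34.35

Checks: N = (0.00, 0.00) ✓; |RP| = 6.100 ✓; ∠(RP, PC) = 90.00° ✓; |PC| = 29.90 ✓; |NC| = 55.59 ✓.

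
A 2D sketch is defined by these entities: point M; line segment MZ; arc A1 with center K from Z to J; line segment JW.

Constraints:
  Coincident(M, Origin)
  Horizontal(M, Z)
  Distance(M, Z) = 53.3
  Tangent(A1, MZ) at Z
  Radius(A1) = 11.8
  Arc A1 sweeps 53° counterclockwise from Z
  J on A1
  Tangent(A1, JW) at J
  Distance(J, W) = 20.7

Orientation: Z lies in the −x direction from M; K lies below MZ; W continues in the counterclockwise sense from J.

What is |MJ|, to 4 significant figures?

62.90

M is at the origin; M and Z share the same y with |MZ| = 53.3 and Z on the −x side, so Z = (-53.30, 0.000). Since A1 is tangent to MZ there, KZ ⟂ MZ, so K = Z + (0, -11.8) = (-53.30, -11.80). On A1, Z sits at bearing 90° from K; a 53° counterclockwise sweep puts J at bearing 143°, so J = K + 11.8·(cos 143°, sin 143°) = (-62.72, -4.699). Then |MJ| = |J − M| = 62.90.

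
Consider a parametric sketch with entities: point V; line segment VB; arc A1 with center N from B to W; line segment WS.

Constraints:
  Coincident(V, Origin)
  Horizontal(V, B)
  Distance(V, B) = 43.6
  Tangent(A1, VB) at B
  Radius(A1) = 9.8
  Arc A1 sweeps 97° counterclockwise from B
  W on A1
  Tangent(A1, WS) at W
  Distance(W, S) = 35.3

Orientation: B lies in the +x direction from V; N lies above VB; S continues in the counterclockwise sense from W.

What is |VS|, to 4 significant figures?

67.25

On A1, B sits at bearing -90° from N; a 97° counterclockwise sweep puts W at bearing 7°, so W = N + 9.8·(cos 7°, sin 7°) = (53.33, 10.99). Tangency of A1 to WS means the radius NW is perpendicular to WS, so WS runs along (−sin 7°, cos 7°); with |WS| = 35.3, S = (49.02, 46.03). Then |VS| = |S − V| = 67.25.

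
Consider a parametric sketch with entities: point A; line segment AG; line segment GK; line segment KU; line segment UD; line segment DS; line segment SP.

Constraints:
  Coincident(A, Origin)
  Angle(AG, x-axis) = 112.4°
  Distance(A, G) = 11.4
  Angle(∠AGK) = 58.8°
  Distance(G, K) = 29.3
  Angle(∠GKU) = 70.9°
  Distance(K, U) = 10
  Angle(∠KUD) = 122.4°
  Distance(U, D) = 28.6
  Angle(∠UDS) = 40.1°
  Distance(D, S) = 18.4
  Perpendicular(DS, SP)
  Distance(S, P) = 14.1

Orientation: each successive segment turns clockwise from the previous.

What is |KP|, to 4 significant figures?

13.08

∠UDS = 40.1° gives DS at 44.60° from the x-axis; with |DS| = 18.4, S = (4.521, 7.895). The perpendicularity gives SP at right angles to DS, so SP runs at -45.40°; with |SP| = 14.1, P = (14.42, -2.144). Then |KP| = |P − K| = 13.08.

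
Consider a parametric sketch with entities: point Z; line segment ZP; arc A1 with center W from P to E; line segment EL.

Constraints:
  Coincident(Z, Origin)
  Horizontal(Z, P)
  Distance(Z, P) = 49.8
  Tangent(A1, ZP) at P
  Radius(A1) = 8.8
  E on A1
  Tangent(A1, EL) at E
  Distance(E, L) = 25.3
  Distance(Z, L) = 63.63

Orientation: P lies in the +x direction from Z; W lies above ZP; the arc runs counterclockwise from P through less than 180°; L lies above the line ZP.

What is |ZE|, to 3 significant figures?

59.4

Checks: |WE| = 8.800 ✓; ∠(WE, EL) = 90.00° ✓; |EL| = 25.30 ✓; |ZL| = 63.63 ✓.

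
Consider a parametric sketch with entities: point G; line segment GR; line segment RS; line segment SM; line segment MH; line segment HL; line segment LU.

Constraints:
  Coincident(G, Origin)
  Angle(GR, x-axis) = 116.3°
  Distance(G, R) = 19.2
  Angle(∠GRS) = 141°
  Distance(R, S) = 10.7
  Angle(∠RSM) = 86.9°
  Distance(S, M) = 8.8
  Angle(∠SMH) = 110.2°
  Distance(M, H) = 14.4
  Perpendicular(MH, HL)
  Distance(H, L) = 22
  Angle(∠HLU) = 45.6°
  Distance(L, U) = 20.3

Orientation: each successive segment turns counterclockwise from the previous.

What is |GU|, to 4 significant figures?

25.36

MH is perpendicular to HL, so HL runs at 48.20°; with |HL| = 22.0, L = (3.931, 20.30). ∠HLU = 45.6° gives LU at -177.4° from the x-axis; with |LU| = 20.3, U = (-16.35, 19.38). Then |GU| = |U − G| = 25.36.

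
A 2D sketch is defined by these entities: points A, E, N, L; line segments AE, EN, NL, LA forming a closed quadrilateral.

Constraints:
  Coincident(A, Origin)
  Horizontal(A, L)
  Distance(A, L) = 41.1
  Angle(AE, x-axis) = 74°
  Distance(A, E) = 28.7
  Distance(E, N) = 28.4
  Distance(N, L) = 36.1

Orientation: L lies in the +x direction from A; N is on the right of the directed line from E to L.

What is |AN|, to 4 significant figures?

5.050

Checks: |EN| = 28.40 ✓; |NL| = 36.10 ✓.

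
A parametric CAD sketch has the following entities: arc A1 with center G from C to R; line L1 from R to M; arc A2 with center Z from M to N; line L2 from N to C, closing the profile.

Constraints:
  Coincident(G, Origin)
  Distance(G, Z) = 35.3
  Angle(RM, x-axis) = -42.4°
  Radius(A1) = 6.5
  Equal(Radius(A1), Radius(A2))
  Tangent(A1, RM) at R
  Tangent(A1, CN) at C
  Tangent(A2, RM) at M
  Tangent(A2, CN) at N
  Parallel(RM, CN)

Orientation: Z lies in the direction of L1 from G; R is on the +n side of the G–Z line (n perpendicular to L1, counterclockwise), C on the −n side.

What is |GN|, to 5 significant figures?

35.893

Tangency of A1 to both parallel lines with radius 6.5 puts R and C at G ± 6.5·n: R = (4.3830, 4.8000), C = (-4.3830, -4.8000). Equal radii place M and N the same way about Z: M = Z + 6.5·n = (30.450, -19.003), N = Z − 6.5·n = (21.685, -28.603). Then |GN| = |N − G| = 35.893.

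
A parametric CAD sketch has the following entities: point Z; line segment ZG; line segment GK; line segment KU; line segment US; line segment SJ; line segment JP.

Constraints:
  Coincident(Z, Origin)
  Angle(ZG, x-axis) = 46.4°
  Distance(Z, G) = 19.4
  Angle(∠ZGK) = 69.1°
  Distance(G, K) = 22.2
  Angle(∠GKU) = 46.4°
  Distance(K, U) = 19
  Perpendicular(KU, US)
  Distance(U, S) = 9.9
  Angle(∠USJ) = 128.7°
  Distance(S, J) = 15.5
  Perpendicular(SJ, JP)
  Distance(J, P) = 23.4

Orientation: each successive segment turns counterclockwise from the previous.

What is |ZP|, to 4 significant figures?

31.51

Z is at the origin; ZG runs at 46.4° with length 19.4, so G = (13.38, 14.05). ∠ZGK = 69.1° gives GK at 157.3° from the x-axis; with |GK| = 22.2, K = (-7.102, 22.62). ∠GKU = 46.4° gives KU at -69.10° from the x-axis; with |KU| = 19.0, U = (-0.3237, 4.866). KU ⟂ US, so US runs at 20.90°; with |US| = 9.9, S = (8.925, 8.398). ∠USJ = 128.7° gives SJ at 72.20° from the x-axis; with |SJ| = 15.5, J = (13.66, 23.16). SJ is perpendicular to JP, so JP runs at 162.2°; with |JP| = 23.4, P = (-8.617, 30.31). Then |ZP| = |P − Z| = 31.51.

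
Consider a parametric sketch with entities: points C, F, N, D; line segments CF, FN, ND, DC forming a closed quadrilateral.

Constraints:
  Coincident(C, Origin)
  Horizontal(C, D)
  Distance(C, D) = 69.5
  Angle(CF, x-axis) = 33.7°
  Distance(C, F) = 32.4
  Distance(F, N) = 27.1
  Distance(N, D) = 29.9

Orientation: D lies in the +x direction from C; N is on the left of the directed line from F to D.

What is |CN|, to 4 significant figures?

58.72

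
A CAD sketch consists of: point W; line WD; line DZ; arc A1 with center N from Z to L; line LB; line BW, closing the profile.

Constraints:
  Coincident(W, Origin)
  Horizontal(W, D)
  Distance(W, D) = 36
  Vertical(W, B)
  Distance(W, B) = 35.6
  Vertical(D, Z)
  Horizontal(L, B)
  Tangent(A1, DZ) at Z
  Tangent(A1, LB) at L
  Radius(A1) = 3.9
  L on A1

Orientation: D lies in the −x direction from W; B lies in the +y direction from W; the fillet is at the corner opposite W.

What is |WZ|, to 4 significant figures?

47.97

W is at the origin; WD is horizontal with |WD| = 36.0 and D on the −x side, so D = (-36.00, 0.000). WB is vertical with |WB| = 35.6 and B on the +y side, so B = (0.000, 35.60). The virtual corner opposite W is at (-36.00, 35.60). The tangent condition forces NZ to be normal to DZ and since A1 is tangent to LB there, NL ⟂ LB, with radius 3.9, so the center N sits 3.9 in from both sides at N = (-32.10, 31.70). That places the tangent points at Z = (-36.00, 31.70) on DZ and L = (-32.10, 35.60) on LB. Then |WZ| = |Z − W| = 47.97.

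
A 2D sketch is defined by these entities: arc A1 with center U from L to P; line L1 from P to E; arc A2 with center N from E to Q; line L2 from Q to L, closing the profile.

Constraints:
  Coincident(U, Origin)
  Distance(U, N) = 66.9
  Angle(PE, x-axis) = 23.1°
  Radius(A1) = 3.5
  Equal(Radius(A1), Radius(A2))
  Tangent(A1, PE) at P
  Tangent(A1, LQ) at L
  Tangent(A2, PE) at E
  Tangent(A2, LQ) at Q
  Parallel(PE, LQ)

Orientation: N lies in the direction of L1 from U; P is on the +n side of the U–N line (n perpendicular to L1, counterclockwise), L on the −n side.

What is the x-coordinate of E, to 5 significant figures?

60.163

Tangency of A1 to both parallel lines with radius 3.5 puts P and L at U ± 3.5·n: P = (-1.3732, 3.2194), L = (1.3732, -3.2194). Equal radii place E and Q the same way about N: E = N + 3.5·n = (60.163, 29.467), Q = N − 3.5·n = (62.909, 23.028). So E.x = 60.163.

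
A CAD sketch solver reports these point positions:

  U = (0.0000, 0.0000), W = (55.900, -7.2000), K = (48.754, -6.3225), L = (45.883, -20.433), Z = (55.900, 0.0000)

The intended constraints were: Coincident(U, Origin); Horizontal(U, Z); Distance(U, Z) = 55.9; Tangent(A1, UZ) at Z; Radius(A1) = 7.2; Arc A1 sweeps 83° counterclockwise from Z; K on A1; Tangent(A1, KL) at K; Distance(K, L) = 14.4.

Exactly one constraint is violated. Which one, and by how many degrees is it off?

Tangent(A1, KL) at K — off by 4.50°.

U = (0.00, 0.00) ✓; U.y = 0.00, Z.y = 0.00 ✓; |UZ| = 55.90 ✓; ∠(WZ, ZU) = 90.00° ✓; |WZ| = 7.200 ✓; bearing(W→K) − bearing(W→Z) = 83.00° ✓; |WK| = 7.200 ✓; ∠(WK, KL) = 94.50° ✗; |KL| = 14.40 ✓.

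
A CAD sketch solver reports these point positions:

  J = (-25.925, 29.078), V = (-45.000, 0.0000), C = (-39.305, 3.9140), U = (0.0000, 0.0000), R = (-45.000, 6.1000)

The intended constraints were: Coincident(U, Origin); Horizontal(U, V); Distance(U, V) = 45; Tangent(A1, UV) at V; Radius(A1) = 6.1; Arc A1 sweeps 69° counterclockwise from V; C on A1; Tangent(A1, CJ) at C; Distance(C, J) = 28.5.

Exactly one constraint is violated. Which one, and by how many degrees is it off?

Tangent(A1, CJ) at C — off by 7.00°.

U = (0.00, 0.00) ✓; U.y = 0.00, V.y = 0.00 ✓; |UV| = 45.00 ✓; ∠(RV, VU) = 90.00° ✓; |RV| = 6.100 ✓; bearing(R→C) − bearing(R→V) = 69.00° ✓; |RC| = 6.100 ✓; ∠(RC, CJ) = 97.00° ✗; |CJ| = 28.50 ✓.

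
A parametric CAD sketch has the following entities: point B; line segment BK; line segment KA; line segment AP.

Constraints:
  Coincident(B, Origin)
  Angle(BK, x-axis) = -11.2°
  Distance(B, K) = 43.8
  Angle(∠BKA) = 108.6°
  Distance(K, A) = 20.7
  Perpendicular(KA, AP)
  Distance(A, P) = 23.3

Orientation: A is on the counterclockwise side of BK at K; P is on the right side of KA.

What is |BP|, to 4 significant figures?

73.50

B is at the origin; BK runs at -11.2° with length 43.8, so K = 43.8·(cos -11.2°, sin -11.2°) = (42.97, -8.507). ∠BKA = 108.6°, so KA runs at -11.2° + (180° − 108.6°) = 60.20° from the x-axis; with |KA| = 20.7, A = K + 20.7·(cos 60.20°, sin 60.20°) = (53.25, 9.455). The perpendicularity gives AP at right angles to KA; with |AP| = 23.3 on the right of KA, P = A + 23.3·(0.8678, -0.4970) = (73.47, -2.124). Then |BP| = |P − B| = 73.50.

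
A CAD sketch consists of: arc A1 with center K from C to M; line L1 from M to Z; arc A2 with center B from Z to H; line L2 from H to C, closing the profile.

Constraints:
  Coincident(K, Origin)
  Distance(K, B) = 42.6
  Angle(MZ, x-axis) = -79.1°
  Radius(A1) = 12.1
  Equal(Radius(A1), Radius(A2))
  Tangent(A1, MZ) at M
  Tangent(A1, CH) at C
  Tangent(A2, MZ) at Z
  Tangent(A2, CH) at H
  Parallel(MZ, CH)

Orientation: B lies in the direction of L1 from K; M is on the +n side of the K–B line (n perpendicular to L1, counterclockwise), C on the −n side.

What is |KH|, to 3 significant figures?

44.3

Tangency of A1 to both parallel lines with radius 12.1 puts M and C at K ± 12.1·n: M = (11.9, 2.29), C = (-11.9, -2.29). Equal radii place Z and H the same way about B: Z = B + 12.1·n = (19.9, -39.5), H = B − 12.1·n = (-3.83, -44.1). Then |KH| = |H − K| = 44.3.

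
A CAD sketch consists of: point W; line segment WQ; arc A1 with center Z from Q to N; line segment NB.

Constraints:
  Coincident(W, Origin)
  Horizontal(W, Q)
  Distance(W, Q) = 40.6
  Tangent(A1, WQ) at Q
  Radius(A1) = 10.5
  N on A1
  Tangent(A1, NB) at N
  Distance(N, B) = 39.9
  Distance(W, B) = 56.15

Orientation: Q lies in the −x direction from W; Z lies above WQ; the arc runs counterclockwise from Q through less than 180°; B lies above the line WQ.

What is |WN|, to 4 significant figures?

31.63

Checks: |ZN| = 10.50 ✓; ∠(ZN, NB) = 90.00° ✓; |NB| = 39.90 ✓; |WB| = 56.15 ✓.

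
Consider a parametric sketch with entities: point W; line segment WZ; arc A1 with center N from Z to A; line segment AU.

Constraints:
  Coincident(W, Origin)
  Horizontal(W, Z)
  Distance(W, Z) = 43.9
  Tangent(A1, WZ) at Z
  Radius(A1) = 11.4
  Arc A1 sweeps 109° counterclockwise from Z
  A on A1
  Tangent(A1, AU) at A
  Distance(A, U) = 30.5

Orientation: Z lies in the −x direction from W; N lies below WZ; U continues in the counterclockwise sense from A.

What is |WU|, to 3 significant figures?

62.7

W is at the origin; WZ is horizontal with |WZ| = 43.9 and Z on the −x side, so Z = (-43.9, 0.00). Since A1 is tangent to WZ there, NZ ⟂ WZ, so N = Z + (0, -11.4) = (-43.9, -11.4). On A1, Z sits at bearing 90° from N; a 109° counterclockwise sweep puts A at bearing 199°, so A = N + 11.4·(cos 199°, sin 199°) = (-54.7, -15.1). Tangency of A1 to AU means the radius NA is perpendicular to AU, so AU runs along (−sin 199°, cos 199°); with |AU| = 30.5, U = (-44.7, -43.9). Then |WU| = |U − W| = 62.7.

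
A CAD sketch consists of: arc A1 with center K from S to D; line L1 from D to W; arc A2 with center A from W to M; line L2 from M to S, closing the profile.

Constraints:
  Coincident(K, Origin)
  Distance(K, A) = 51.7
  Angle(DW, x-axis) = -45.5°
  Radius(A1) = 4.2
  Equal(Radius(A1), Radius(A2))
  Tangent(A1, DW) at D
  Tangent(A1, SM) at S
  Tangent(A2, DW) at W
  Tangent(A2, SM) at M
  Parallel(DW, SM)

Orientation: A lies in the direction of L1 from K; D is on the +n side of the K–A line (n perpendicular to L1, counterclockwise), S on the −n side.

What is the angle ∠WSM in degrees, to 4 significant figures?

9.229°

The slot axis is L1's direction at -45.5°, so u = (cos -45.5°, sin -45.5°) = (0.7009, -0.7133) and n = (−sin -45.5°, cos -45.5°) = (0.7133, 0.7009). K is at the origin and A lies 51.7 along u from K, so A = 51.7·u = (36.24, -36.88). Tangency of A1 to both parallel lines with radius 4.2 puts D and S at K ± 4.2·n: D = (2.996, 2.944), S = (-2.996, -2.944). Equal radii place W and M the same way about A: W = A + 4.2·n = (39.23, -33.93), M = A − 4.2·n = (33.24, -39.82). Then cos ∠WSM = SW·SM / (|SW||SM|), giving 9.229°.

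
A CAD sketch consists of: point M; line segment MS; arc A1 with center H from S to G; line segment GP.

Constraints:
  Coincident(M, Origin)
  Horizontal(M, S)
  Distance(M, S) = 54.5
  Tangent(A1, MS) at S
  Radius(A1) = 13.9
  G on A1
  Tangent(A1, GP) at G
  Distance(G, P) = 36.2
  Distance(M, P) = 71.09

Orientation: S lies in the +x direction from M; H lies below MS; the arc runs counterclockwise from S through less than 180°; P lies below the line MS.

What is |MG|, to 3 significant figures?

44.2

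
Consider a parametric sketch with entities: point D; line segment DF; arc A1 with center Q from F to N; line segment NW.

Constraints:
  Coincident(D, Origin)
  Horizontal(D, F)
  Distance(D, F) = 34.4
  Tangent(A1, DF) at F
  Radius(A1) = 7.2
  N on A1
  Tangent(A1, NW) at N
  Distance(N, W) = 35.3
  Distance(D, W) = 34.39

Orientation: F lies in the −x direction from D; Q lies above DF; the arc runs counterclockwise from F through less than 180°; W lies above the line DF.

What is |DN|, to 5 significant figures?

28.524

D is at the origin; D and F share the same y with |DF| = 34.4 and F on the −x side, so F = (-34.400, 0.0000). The tangent condition forces QF to be normal to DF, so Q = F + (0, 7.2) = (-34.400, 7.2000). Since QN ⟂ NW (tangency), |QW| = √(7.2² + 35.3²) = 36.027 regardless of where N sits on A1. So W lies on both circle(D, 34.39) and circle(Q, 36.027); the above-DF intersection is W = (-9.3516, 33.094). N is the foot of the tangent from W: N = (-28.329, 3.3293).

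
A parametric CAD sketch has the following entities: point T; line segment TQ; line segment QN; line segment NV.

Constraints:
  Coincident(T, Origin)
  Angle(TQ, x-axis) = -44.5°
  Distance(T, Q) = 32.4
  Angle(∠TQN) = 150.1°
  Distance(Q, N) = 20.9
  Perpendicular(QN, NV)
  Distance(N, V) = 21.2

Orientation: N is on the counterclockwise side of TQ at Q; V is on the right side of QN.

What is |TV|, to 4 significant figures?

61.60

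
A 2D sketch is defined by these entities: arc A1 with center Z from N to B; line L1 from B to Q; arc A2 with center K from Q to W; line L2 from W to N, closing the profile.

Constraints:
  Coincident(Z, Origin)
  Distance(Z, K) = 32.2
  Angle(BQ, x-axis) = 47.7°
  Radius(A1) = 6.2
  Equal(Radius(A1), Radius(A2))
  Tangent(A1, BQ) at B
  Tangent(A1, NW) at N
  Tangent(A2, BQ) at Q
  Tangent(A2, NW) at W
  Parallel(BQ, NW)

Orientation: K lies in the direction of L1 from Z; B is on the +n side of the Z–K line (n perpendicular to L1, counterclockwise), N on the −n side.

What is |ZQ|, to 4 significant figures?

32.79

The slot axis is L1's direction at 47.7°, so u = (cos 47.7°, sin 47.7°) = (0.6730, 0.7396) and n = (−sin 47.7°, cos 47.7°) = (-0.7396, 0.6730). Z is at the origin and K lies 32.2 along u from Z, so K = 32.2·u = (21.67, 23.82). Tangency of A1 to both parallel lines with radius 6.2 puts B and N at Z ± 6.2·n: B = (-4.586, 4.173), N = (4.586, -4.173). Equal radii place Q and W the same way about K: Q = K + 6.2·n = (17.09, 27.99), W = K − 6.2·n = (26.26, 19.64). Then |ZQ| = |Q − Z| = 32.79.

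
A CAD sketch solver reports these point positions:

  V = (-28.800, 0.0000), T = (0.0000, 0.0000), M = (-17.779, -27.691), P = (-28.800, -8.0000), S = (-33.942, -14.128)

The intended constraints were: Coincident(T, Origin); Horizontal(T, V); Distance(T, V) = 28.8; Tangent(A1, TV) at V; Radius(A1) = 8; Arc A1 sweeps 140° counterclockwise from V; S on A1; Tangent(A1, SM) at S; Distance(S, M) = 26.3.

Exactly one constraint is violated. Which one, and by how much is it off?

Distance(S, M) = 26.3 — off by 5.20.

T = (0.00, 0.00) ✓; T.y = 0.00, V.y = 0.00 ✓; |TV| = 28.80 ✓; ∠(PV, VT) = 90.00° ✓; |PV| = 8.000 ✓; bearing(P→S) − bearing(P→V) = 140.0° ✓; |PS| = 8.000 ✓; ∠(PS, SM) = 90.00° ✓; |SM| = 21.10 ✗.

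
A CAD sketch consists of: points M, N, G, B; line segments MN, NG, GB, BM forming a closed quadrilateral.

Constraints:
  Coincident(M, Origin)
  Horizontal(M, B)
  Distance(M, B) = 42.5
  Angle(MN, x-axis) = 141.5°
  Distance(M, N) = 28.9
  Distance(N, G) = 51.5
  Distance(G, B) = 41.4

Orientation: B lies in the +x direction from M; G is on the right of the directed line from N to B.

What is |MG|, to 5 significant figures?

24.659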